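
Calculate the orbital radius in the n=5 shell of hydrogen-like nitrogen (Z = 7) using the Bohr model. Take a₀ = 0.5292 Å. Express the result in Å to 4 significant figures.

r_n = n²a₀/Z = 5² × 0.5292 / 7
    = 25 × 0.5292 / 7 = 1.890 Å

1.890 Å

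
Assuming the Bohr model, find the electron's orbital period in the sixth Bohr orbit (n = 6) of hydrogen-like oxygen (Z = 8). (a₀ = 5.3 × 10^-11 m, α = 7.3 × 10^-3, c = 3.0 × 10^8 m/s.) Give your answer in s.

r = n²a₀/Z = 6²·5.3 × 10^-11/8 = 2.4 × 10^-10 m
v = Zαc/n = 8·0.0073·3.0 × 10^8/6 = 2.9 × 10^6 m/s
T = 2πr/v = 5.1 × 10^-16 s

5.1 × 10^-16 s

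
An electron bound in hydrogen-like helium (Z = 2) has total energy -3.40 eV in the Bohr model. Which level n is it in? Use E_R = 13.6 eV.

4

E_n = −E_R Z²/n² ⇒ n² = E_R Z²/(−E_n) = 13.6 × 2² / 3.40 ≈ 16.00
n = 4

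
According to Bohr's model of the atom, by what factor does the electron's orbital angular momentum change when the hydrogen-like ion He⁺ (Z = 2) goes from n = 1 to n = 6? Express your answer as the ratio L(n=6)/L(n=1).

L = nℏ depends only on n, so L ∝ n.
L(n=6)/L(n=1) = (6/1)^1 = 6

6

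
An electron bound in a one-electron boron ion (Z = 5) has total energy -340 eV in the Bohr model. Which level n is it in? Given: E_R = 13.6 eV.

E_n = −E_R Z²/n² ⇒ n² = E_R Z²/(−E_n) = 13.6 × 5² / 340 ≈ 1.00
n = 1

1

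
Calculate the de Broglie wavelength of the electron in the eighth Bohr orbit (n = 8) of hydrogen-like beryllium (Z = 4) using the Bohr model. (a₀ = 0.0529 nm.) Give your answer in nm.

0.665 nm

The Bohr quantisation condition is nλ = 2πr_n.
r_n = n²a₀/Z = 0.846 nm
λ = 2πr_n/n = 2π·0.846/8 = 0.665 nm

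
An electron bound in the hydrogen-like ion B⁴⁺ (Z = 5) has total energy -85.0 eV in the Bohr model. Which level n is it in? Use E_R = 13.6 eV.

E_n = −E_R Z²/n² ⇒ n² = E_R Z²/(−E_n) = 13.6 × 5² / 85.0 ≈ 4.00
n = 2

2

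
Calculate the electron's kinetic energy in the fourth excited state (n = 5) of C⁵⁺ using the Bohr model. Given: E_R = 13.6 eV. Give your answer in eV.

For a Coulomb orbit the virial theorem gives K = −E_n.
E_n = −E_R·Z²/n², so K = E_R·Z²/n² = 13.6 × 6²/5² = 19.6 eV

19.6 eV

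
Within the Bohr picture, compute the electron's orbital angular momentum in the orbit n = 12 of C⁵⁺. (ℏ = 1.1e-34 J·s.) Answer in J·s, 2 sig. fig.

1.3e-33 J·s

L_n = nℏ = 12 × 1.1e-34 = 1.3e-33 J·s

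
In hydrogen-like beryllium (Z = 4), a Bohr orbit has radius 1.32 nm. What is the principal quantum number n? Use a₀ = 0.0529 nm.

10

r_n = n²a₀/Z ⇒ n² = rZ/a₀ = 1.32 × 4 / 0.0529 ≈ 99.81
n = 10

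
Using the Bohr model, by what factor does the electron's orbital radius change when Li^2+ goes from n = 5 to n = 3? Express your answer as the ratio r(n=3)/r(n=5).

9/25

r ∝ Z^-1 · n^2; with Z fixed, r ∝ n^2.
r(n=3)/r(n=5) = (3/5)^2 = 9/25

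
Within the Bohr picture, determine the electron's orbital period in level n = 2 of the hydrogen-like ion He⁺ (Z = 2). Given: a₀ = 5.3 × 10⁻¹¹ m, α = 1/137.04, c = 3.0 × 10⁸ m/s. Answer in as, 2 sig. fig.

r = n²a₀/Z = 2²·5.3 × 10⁻¹¹/2 = 1.1 × 10⁻¹⁰ m
v = Zαc/n = 2·0.0073·3.0 × 10⁸/2 = 2.2 × 10⁶ m/s
T = 2πr/v = 3.0 × 10⁻¹⁶ s = 300 as

300 as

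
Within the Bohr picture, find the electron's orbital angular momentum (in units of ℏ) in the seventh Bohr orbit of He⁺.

7

L_n = nℏ, so L/ℏ = n = 7.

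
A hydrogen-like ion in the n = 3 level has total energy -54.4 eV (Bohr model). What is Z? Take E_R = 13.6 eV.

6

E_n = −E_R Z²/n² ⇒ Z² = −E_n n²/E_R = 54.4 × 3² / 13.6 ≈ 36.00
Z = 6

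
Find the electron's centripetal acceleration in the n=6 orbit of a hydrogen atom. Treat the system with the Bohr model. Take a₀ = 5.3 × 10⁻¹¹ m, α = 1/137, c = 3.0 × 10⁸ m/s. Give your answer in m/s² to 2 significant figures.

r = n²a₀/Z = 1.9 × 10⁻⁹ m, v = Zαc/n = 3.6 × 10⁵ m/s
a = v²/r = (3.6 × 10⁵)² / 1.9 × 10⁻⁹ = 7.0 × 10¹⁹ m/s²

7.0 × 10¹⁹ m/s²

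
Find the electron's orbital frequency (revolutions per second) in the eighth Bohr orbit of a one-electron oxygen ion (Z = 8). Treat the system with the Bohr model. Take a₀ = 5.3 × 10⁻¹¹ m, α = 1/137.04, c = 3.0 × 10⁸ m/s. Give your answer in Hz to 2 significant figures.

8.2 × 10¹⁴ Hz

r = n²a₀/Z = 4.2 × 10⁻¹⁰ m, v = Zαc/n = 2.2 × 10⁶ m/s
f = v/(2πr) = 8.2 × 10¹⁴ Hz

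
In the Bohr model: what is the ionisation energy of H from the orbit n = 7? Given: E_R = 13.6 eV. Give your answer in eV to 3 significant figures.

0.278 eV

E_n = −E_R·Z²/n² = −13.6 × 1²/7² eV = -0.278 eV
Ionisation energy = −E_n = 0.278 eV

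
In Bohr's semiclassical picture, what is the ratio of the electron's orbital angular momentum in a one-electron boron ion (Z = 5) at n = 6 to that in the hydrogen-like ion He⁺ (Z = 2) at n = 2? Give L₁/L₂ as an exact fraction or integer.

L = nℏ is independent of Z.
L₁/L₂ = n₁/n₂ = 6/2 = 3

3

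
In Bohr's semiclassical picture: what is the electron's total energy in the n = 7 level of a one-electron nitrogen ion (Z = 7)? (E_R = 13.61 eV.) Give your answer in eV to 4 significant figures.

E_n = −E_R·Z²/n² = −13.61 × 7²/7² = -13.61 eV

-13.61 eV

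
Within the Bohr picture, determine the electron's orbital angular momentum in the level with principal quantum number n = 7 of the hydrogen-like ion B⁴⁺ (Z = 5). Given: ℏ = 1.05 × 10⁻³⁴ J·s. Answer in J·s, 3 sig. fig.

L_n = nℏ = 7 × 1.05 × 10⁻³⁴ = 7.35 × 10⁻³⁴ J·s

7.35 × 10⁻³⁴ J·s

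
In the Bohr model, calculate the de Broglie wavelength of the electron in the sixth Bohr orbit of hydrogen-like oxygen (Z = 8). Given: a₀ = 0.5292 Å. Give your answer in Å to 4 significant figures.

The Bohr quantisation condition is nλ = 2πr_n.
r_n = n²a₀/Z = 2.381 Å
λ = 2πr_n/n = 2π·2.381/6 = 2.494 Å

2.494 Å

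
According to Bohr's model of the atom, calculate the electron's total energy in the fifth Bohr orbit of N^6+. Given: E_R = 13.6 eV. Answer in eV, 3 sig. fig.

-26.7 eV

E_n = −E_R·Z²/n² = −13.6 × 7²/5² = -26.7 eV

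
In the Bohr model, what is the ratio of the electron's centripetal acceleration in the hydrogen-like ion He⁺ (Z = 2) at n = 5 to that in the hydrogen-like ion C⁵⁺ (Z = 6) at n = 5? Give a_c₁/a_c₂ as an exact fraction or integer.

a_c ∝ Z^3 · n^-4
a_c₁/a_c₂ = (2/6)^3 · (5/5)^-4 = 1/27

1/27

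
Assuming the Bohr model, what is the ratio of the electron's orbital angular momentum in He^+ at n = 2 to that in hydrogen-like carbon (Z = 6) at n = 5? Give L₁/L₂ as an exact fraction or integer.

L = nℏ is independent of Z.
L₁/L₂ = n₁/n₂ = 2/5 = 2/5

2/5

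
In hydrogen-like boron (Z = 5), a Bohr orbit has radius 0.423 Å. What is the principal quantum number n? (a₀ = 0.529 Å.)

r_n = n²a₀/Z ⇒ n² = rZ/a₀ = 0.423 × 5 / 0.529 ≈ 4.00
n = 2

2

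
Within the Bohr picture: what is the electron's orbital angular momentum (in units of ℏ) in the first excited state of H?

L_n = nℏ, so L/ℏ = n = 2.

2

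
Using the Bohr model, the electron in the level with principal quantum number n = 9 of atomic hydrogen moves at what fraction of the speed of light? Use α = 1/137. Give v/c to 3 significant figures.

0.000811

v_n = Zαc/n, so v/c = Zα/n = 1 × 0.00730 / 9 = 0.000811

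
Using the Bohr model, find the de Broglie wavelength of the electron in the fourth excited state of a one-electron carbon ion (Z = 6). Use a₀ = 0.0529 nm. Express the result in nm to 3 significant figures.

0.277 nm

The Bohr quantisation condition is nλ = 2πr_n.
r_n = n²a₀/Z = 0.220 nm
λ = 2πr_n/n = 2π·0.220/5 = 0.277 nm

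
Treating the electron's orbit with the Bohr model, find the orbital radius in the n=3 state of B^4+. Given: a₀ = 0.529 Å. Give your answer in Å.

r_n = n²a₀/Z = 3² × 0.529 / 5
    = 9 × 0.529 / 5 = 0.952 Å

0.952 Å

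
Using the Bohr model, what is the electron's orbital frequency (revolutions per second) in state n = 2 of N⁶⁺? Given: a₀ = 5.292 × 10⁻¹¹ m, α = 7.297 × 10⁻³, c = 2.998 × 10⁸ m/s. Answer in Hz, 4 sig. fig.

r = n²a₀/Z = 3.024 × 10⁻¹¹ m, v = Zαc/n = 7.657 × 10⁶ m/s
f = v/(2πr) = 4.030 × 10¹⁶ Hz

4.030 × 10¹⁶ Hz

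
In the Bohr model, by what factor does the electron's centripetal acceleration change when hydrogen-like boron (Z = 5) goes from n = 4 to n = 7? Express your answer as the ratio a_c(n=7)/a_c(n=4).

a_c ∝ Z^3 · n^-4; with Z fixed, a_c ∝ n^-4.
a_c(n=7)/a_c(n=4) = (7/4)^-4 = 256/2401

256/2401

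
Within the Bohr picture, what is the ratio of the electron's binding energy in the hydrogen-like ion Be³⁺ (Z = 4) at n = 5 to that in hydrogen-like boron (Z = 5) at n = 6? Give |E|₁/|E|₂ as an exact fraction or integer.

|E| ∝ Z^2 · n^-2
|E|₁/|E|₂ = (4/5)^2 · (5/6)^-2 = 576/625

576/625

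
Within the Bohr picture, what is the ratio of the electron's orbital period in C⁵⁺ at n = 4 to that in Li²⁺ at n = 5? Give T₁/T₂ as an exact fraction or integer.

16/125

T ∝ Z^-2 · n^3
T₁/T₂ = (6/3)^-2 · (4/5)^3 = 16/125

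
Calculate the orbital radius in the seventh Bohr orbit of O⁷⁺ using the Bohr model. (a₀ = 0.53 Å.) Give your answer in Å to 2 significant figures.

r_n = n²a₀/Z = 7² × 0.53 / 8
    = 49 × 0.53 / 8 = 3.2 Å

3.2 Å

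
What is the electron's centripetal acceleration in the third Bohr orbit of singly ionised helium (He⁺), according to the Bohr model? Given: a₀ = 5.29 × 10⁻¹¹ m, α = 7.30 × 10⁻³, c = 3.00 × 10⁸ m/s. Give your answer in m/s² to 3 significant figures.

r = n²a₀/Z = 2.38 × 10⁻¹⁰ m, v = Zαc/n = 1.46 × 10⁶ m/s
a = v²/r = (1.46 × 10⁶)² / 2.38 × 10⁻¹⁰ = 8.95 × 10²¹ m/s²

8.95 × 10²¹ m/s²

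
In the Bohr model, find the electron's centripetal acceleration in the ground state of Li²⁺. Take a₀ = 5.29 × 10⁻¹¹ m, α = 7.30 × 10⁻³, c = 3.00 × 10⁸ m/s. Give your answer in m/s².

r = n²a₀/Z = 1.76 × 10⁻¹¹ m, v = Zαc/n = 6.57 × 10⁶ m/s
a = v²/r = (6.57 × 10⁶)² / 1.76 × 10⁻¹¹ = 2.45 × 10²⁴ m/s²

2.45 × 10²⁴ m/s²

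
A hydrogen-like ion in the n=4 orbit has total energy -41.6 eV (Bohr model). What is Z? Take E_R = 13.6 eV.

7

E_n = −E_R Z²/n² ⇒ Z² = −E_n n²/E_R = 41.6 × 4² / 13.6 ≈ 48.94
Z = 7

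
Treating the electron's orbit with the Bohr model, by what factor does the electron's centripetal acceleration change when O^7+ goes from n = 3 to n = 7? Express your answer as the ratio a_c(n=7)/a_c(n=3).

81/2401

a_c ∝ Z^3 · n^-4; with Z fixed, a_c ∝ n^-4.
a_c(n=7)/a_c(n=3) = (7/3)^-4 = 81/2401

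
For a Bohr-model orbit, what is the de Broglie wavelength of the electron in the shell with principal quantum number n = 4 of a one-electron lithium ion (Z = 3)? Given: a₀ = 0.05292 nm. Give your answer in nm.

0.4433 nm

The Bohr quantisation condition is nλ = 2πr_n.
r_n = n²a₀/Z = 0.2822 nm
λ = 2πr_n/n = 2π·0.2822/4 = 0.4433 nm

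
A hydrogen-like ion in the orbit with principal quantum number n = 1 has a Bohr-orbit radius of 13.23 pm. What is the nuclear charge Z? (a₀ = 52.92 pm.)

4

r_n = n²a₀/Z ⇒ Z = n²a₀/r = 1² × 52.92 / 13.23 ≈ 4.00
Z = 4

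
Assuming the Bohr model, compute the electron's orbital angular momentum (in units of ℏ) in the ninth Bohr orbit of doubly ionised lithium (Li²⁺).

L_n = nℏ, so L/ℏ = n = 9.

9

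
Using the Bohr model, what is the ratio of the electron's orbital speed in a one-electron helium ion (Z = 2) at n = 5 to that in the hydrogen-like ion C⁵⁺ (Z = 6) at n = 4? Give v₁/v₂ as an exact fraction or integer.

v ∝ Z^1 · n^-1
v₁/v₂ = (2/6)^1 · (5/4)^-1 = 4/15

4/15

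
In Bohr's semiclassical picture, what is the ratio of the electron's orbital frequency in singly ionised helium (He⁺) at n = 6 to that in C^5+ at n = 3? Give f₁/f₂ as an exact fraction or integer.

f ∝ Z^2 · n^-3
f₁/f₂ = (2/6)^2 · (6/3)^-3 = 1/72

1/72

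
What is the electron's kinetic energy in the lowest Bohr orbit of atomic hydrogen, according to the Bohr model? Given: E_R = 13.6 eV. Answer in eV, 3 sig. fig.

13.6 eV

For a Coulomb orbit the virial theorem gives K = −E_n.
E_n = −E_R·Z²/n², so K = E_R·Z²/n² = 13.6 × 1²/1² = 13.6 eV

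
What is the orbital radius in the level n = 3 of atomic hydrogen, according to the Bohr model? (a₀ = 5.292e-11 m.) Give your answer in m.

r_n = n²a₀/Z = 3² × 5.292e-11 / 1
    = 9 × 5.292e-11 / 1 = 4.763e-10 m

4.763e-10 m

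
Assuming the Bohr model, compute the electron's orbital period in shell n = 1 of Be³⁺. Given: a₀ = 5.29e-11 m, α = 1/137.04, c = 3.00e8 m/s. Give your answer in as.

r = n²a₀/Z = 1²·5.29e-11/4 = 1.32e-11 m
v = Zαc/n = 4·0.00730·3.00e8/1 = 8.76e6 m/s
T = 2πr/v = 9.49e-18 s = 9.49 as

9.49 as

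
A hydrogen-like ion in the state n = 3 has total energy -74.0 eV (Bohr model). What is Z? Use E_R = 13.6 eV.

7

E_n = −E_R Z²/n² ⇒ Z² = −E_n n²/E_R = 74.0 × 3² / 13.6 ≈ 48.97
Z = 7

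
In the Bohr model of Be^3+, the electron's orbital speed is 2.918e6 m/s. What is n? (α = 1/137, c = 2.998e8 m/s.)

v_n = Zαc/n ⇒ n = Zαc/v = 4 × 0.007299 × 2.998e8 / 2.918e6 ≈ 3.00
n = 3

3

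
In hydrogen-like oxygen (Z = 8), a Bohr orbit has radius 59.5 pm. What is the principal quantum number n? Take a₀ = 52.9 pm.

r_n = n²a₀/Z ⇒ n² = rZ/a₀ = 59.5 × 8 / 52.9 ≈ 9.00
n = 3

3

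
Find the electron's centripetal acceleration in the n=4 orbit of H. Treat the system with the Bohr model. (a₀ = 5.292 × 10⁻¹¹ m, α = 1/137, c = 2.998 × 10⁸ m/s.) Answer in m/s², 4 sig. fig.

3.535 × 10²⁰ m/s²

r = n²a₀/Z = 8.467 × 10⁻¹⁰ m, v = Zαc/n = 5.471 × 10⁵ m/s
a = v²/r = (5.471 × 10⁵)² / 8.467 × 10⁻¹⁰ = 3.535 × 10²⁰ m/s²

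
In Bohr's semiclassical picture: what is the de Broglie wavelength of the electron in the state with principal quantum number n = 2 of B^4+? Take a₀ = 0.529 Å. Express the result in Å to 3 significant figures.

1.33 Å

The Bohr quantisation condition is nλ = 2πr_n.
r_n = n²a₀/Z = 0.423 Å
λ = 2πr_n/n = 2π·0.423/2 = 1.33 Å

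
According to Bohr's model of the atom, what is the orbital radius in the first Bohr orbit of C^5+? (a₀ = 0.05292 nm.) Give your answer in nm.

0.008820 nm

r_n = n²a₀/Z = 1² × 0.05292 / 6
    = 1 × 0.05292 / 6 = 0.008820 nm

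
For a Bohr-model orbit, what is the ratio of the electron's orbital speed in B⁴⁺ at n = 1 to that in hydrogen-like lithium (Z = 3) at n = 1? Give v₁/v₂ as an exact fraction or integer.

5/3

v ∝ Z^1 · n^-1
v₁/v₂ = (5/3)^1 · (1/1)^-1 = 5/3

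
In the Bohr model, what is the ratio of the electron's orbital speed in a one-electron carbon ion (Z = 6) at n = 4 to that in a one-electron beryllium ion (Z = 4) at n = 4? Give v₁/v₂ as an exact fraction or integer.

v ∝ Z^1 · n^-1
v₁/v₂ = (6/4)^1 · (4/4)^-1 = 3/2

3/2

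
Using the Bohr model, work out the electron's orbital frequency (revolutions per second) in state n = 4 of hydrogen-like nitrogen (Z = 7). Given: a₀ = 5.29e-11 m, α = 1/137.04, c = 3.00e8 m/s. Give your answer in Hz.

5.04e15 Hz

r = n²a₀/Z = 1.21e-10 m, v = Zαc/n = 3.83e6 m/s
f = v/(2πr) = 5.04e15 Hz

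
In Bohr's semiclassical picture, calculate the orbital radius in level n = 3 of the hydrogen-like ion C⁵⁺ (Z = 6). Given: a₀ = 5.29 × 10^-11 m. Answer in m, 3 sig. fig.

7.94 × 10^-11 m

r_n = n²a₀/Z = 3² × 5.29 × 10^-11 / 6
    = 9 × 5.29 × 10^-11 / 6 = 7.94 × 10^-11 m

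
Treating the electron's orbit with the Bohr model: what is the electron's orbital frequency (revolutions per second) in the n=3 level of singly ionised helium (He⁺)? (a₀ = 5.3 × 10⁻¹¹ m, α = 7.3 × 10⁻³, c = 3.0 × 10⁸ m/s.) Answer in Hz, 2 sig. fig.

r = n²a₀/Z = 2.4 × 10⁻¹⁰ m, v = Zαc/n = 1.5 × 10⁶ m/s
f = v/(2πr) = 9.7 × 10¹⁴ Hz

9.7 × 10¹⁴ Hz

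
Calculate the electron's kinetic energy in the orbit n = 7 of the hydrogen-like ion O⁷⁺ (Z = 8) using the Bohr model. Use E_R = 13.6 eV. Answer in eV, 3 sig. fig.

For a Coulomb orbit the virial theorem gives K = −E_n.
E_n = −E_R·Z²/n², so K = E_R·Z²/n² = 13.6 × 8²/7² = 17.8 eV

17.8 eV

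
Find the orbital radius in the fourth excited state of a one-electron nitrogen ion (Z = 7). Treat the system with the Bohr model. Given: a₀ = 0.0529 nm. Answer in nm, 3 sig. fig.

r_n = n²a₀/Z = 5² × 0.0529 / 7
    = 25 × 0.0529 / 7 = 0.189 nm

0.189 nm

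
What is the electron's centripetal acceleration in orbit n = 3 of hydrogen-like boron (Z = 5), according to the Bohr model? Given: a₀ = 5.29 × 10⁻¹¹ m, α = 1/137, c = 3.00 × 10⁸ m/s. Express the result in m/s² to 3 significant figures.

r = n²a₀/Z = 9.52 × 10⁻¹¹ m, v = Zαc/n = 3.65 × 10⁶ m/s
a = v²/r = (3.65 × 10⁶)² / 9.52 × 10⁻¹¹ = 1.40 × 10²³ m/s²

1.40 × 10²³ m/s²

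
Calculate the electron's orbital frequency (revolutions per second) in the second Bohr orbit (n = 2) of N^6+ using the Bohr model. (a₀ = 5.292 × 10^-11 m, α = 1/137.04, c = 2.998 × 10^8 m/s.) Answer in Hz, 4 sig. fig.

4.030 × 10^16 Hz

r = n²a₀/Z = 3.024 × 10^-11 m, v = Zαc/n = 7.657 × 10^6 m/s
f = v/(2πr) = 4.030 × 10^16 Hz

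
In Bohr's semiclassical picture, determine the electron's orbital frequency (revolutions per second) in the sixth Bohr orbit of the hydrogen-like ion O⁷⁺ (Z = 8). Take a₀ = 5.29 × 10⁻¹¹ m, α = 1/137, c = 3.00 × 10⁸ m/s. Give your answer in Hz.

1.95 × 10¹⁵ Hz

r = n²a₀/Z = 2.38 × 10⁻¹⁰ m, v = Zαc/n = 2.92 × 10⁶ m/s
f = v/(2πr) = 1.95 × 10¹⁵ Hz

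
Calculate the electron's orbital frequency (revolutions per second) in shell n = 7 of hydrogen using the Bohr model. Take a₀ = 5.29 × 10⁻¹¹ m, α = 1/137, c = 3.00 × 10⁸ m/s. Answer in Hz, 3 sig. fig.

1.92 × 10¹³ Hz

r = n²a₀/Z = 2.59 × 10⁻⁹ m, v = Zαc/n = 3.13 × 10⁵ m/s
f = v/(2πr) = 1.92 × 10¹³ Hz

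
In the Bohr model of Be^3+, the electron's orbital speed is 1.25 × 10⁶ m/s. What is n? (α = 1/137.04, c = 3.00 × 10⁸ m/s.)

7

v_n = Zαc/n ⇒ n = Zαc/v = 4 × 0.00730 × 3.00 × 10⁸ / 1.25 × 10⁶ ≈ 7.01
n = 7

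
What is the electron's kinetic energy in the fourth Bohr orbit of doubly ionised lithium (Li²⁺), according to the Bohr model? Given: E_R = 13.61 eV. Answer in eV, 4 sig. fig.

7.656 eV

For a Coulomb orbit the virial theorem gives K = −E_n.
E_n = −E_R·Z²/n², so K = E_R·Z²/n² = 13.61 × 3²/4² = 7.656 eV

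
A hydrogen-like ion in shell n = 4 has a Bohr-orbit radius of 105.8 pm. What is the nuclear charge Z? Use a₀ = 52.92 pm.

8

r_n = n²a₀/Z ⇒ Z = n²a₀/r = 4² × 52.92 / 105.8 ≈ 8.00
Z = 8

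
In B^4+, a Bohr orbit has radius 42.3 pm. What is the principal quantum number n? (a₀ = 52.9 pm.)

2

r_n = n²a₀/Z ⇒ n² = rZ/a₀ = 42.3 × 5 / 52.9 ≈ 4.00
n = 2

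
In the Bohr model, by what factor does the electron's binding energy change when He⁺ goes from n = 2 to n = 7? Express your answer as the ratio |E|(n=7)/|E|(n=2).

|E| ∝ Z^2 · n^-2; with Z fixed, |E| ∝ n^-2.
|E|(n=7)/|E|(n=2) = (7/2)^-2 = 4/49

4/49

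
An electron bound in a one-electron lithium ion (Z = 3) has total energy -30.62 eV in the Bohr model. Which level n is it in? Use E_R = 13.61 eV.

E_n = −E_R Z²/n² ⇒ n² = E_R Z²/(−E_n) = 13.61 × 3² / 30.62 ≈ 4.00
n = 2

2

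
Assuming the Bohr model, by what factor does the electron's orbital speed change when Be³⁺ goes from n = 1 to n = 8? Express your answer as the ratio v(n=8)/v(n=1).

v ∝ Z^1 · n^-1; with Z fixed, v ∝ n^-1.
v(n=8)/v(n=1) = (8/1)^-1 = 1/8

1/8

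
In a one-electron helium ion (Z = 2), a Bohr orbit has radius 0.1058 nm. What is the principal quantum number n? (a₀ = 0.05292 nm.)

2

r_n = n²a₀/Z ⇒ n² = rZ/a₀ = 0.1058 × 2 / 0.05292 ≈ 4.00
n = 2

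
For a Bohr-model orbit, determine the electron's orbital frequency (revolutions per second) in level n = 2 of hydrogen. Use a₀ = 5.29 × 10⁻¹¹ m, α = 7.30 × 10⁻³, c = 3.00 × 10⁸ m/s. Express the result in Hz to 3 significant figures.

8.24 × 10¹⁴ Hz

r = n²a₀/Z = 2.12 × 10⁻¹⁰ m, v = Zαc/n = 1.09 × 10⁶ m/s
f = v/(2πr) = 8.24 × 10¹⁴ Hz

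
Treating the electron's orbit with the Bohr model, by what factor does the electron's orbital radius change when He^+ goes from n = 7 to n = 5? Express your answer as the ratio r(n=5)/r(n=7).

25/49

r ∝ Z^-1 · n^2; with Z fixed, r ∝ n^2.
r(n=5)/r(n=7) = (5/7)^2 = 25/49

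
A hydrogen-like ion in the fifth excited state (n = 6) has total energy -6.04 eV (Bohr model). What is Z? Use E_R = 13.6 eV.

E_n = −E_R Z²/n² ⇒ Z² = −E_n n²/E_R = 6.04 × 6² / 13.6 ≈ 15.99
Z = 4

4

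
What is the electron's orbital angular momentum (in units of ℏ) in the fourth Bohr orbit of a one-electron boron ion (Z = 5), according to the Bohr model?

L_n = nℏ, so L/ℏ = n = 4.

4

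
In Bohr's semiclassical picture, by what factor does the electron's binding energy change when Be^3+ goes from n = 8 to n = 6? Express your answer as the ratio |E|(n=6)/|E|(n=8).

|E| ∝ Z^2 · n^-2; with Z fixed, |E| ∝ n^-2.
|E|(n=6)/|E|(n=8) = (6/8)^-2 = 16/9

16/9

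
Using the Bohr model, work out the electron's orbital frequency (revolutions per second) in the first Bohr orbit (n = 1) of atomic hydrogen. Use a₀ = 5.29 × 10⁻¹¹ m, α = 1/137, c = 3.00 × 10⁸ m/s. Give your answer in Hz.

r = n²a₀/Z = 5.29 × 10⁻¹¹ m, v = Zαc/n = 2.19 × 10⁶ m/s
f = v/(2πr) = 6.59 × 10¹⁵ Hz

6.59 × 10¹⁵ Hz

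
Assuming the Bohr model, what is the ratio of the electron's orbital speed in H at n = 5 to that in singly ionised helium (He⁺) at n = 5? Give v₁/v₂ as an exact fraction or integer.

v ∝ Z^1 · n^-1
v₁/v₂ = (1/2)^1 · (5/5)^-1 = 1/2

1/2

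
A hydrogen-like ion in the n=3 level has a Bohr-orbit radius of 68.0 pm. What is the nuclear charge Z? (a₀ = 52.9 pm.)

r_n = n²a₀/Z ⇒ Z = n²a₀/r = 3² × 52.9 / 68.0 ≈ 7.00
Z = 7

7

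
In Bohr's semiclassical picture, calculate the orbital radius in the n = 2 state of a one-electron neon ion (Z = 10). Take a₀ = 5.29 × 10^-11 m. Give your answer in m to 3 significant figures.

2.12 × 10^-11 m

r_n = n²a₀/Z = 2² × 5.29 × 10^-11 / 10
    = 4 × 5.29 × 10^-11 / 10 = 2.12 × 10^-11 m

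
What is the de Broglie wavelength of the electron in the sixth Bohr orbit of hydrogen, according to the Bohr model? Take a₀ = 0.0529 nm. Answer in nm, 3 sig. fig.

1.99 nm

The Bohr quantisation condition is nλ = 2πr_n.
r_n = n²a₀/Z = 1.90 nm
λ = 2πr_n/n = 2π·1.90/6 = 1.99 nm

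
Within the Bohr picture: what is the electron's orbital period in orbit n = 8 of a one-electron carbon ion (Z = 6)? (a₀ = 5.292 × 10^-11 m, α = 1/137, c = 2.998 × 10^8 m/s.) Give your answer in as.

r = n²a₀/Z = 8²·5.292 × 10^-11/6 = 5.645 × 10^-10 m
v = Zαc/n = 6·0.007299·2.998 × 10^8/8 = 1.641 × 10^6 m/s
T = 2πr/v = 2.161 × 10^-15 s = 2161 as

2161 as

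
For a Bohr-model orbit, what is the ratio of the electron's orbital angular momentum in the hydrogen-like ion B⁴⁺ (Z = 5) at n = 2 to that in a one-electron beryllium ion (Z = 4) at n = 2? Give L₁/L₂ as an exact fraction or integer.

L = nℏ is independent of Z.
L₁/L₂ = n₁/n₂ = 2/2 = 1

1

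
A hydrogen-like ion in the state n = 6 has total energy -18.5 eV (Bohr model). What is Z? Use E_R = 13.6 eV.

7

E_n = −E_R Z²/n² ⇒ Z² = −E_n n²/E_R = 18.5 × 6² / 13.6 ≈ 48.97
Z = 7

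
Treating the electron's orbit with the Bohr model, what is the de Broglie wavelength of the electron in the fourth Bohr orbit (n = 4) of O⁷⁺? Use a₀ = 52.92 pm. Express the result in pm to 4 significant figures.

The Bohr quantisation condition is nλ = 2πr_n.
r_n = n²a₀/Z = 105.8 pm
λ = 2πr_n/n = 2π·105.8/4 = 166.3 pm

166.3 pm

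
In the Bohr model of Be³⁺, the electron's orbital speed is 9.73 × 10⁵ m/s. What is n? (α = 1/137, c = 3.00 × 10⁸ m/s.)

9

v_n = Zαc/n ⇒ n = Zαc/v = 4 × 0.00730 × 3.00 × 10⁸ / 9.73 × 10⁵ ≈ 9.00
n = 9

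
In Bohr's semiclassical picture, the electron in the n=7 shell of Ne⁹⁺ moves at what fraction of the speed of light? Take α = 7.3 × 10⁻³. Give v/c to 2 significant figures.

v_n = Zαc/n, so v/c = Zα/n = 10 × 0.0073 / 7 = 0.010

0.010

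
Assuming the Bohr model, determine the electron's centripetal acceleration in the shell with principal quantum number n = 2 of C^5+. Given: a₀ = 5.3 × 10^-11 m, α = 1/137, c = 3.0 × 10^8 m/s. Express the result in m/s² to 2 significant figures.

r = n²a₀/Z = 3.5 × 10^-11 m, v = Zαc/n = 6.6 × 10^6 m/s
a = v²/r = (6.6 × 10^6)² / 3.5 × 10^-11 = 1.2 × 10^24 m/s²

1.2 × 10^24 m/s²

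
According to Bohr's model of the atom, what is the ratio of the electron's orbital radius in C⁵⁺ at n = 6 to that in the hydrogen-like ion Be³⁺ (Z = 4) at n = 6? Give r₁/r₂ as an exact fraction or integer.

r ∝ Z^-1 · n^2
r₁/r₂ = (6/4)^-1 · (6/6)^2 = 2/3

2/3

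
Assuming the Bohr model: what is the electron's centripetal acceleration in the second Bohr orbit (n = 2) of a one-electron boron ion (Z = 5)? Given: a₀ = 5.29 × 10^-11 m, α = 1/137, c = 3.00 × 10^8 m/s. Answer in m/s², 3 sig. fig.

r = n²a₀/Z = 4.23 × 10^-11 m, v = Zαc/n = 5.47 × 10^6 m/s
a = v²/r = (5.47 × 10^6)² / 4.23 × 10^-11 = 7.08 × 10^23 m/s²

7.08 × 10^23 m/s²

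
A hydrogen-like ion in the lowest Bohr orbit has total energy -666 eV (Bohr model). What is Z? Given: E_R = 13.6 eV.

E_n = −E_R Z²/n² ⇒ Z² = −E_n n²/E_R = 666 × 1² / 13.6 ≈ 48.97
Z = 7

7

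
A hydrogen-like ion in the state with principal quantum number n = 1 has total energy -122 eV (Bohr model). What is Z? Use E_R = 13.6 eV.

3

E_n = −E_R Z²/n² ⇒ Z² = −E_n n²/E_R = 122 × 1² / 13.6 ≈ 8.97
Z = 3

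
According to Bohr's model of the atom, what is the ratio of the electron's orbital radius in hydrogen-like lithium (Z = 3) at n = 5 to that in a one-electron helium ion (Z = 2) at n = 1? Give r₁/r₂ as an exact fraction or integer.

50/3

r ∝ Z^-1 · n^2
r₁/r₂ = (3/2)^-1 · (5/1)^2 = 50/3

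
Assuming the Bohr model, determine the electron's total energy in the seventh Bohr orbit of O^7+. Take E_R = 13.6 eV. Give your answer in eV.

E_n = −E_R·Z²/n² = −13.6 × 8²/7² = -17.8 eV

-17.8 eV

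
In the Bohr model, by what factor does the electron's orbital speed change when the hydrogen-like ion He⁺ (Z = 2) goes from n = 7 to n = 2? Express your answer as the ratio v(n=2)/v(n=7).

7/2

v ∝ Z^1 · n^-1; with Z fixed, v ∝ n^-1.
v(n=2)/v(n=7) = (2/7)^-1 = 7/2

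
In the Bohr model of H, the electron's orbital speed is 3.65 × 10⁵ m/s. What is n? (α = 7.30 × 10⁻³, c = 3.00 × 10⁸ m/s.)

v_n = Zαc/n ⇒ n = Zαc/v = 1 × 0.00730 × 3.00 × 10⁸ / 3.65 × 10⁵ ≈ 6.00
n = 6

6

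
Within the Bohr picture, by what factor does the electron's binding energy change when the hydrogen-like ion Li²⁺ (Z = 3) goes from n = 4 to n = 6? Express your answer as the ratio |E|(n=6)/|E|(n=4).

|E| ∝ Z^2 · n^-2; with Z fixed, |E| ∝ n^-2.
|E|(n=6)/|E|(n=4) = (6/4)^-2 = 4/9

4/9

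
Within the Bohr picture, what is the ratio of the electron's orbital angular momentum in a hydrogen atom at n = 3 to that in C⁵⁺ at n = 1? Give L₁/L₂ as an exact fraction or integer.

L = nℏ is independent of Z.
L₁/L₂ = n₁/n₂ = 3/1 = 3

3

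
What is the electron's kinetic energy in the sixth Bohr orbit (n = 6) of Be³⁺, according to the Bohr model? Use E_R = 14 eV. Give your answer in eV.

For a Coulomb orbit the virial theorem gives K = −E_n.
E_n = −E_R·Z²/n², so K = E_R·Z²/n² = 14 × 4²/6² = 6.2 eV

6.2 eV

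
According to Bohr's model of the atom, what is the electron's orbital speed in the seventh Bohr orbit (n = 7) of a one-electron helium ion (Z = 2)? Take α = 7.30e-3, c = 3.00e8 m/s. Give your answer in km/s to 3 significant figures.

626 km/s

v_n = Zαc/n = 2 × 0.00730 × 3.00e8 / 7
    = 626 km/s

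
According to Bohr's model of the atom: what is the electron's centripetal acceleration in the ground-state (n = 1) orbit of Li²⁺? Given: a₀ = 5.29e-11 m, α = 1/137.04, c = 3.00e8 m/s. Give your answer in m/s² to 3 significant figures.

r = n²a₀/Z = 1.76e-11 m, v = Zαc/n = 6.57e6 m/s
a = v²/r = (6.57e6)² / 1.76e-11 = 2.45e24 m/s²

2.45e24 m/s²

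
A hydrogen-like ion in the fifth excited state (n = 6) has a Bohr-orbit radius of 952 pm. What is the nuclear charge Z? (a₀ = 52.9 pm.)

r_n = n²a₀/Z ⇒ Z = n²a₀/r = 6² × 52.9 / 952 ≈ 2.00
Z = 2

2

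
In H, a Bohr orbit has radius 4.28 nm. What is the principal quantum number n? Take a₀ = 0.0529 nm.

r_n = n²a₀/Z ⇒ n² = rZ/a₀ = 4.28 × 1 / 0.0529 ≈ 80.91
n = 9

9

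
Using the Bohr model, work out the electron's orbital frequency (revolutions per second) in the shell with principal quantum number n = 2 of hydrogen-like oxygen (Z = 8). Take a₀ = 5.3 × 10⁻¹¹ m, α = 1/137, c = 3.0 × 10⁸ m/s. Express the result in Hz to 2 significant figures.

5.3 × 10¹⁶ Hz

r = n²a₀/Z = 2.6 × 10⁻¹¹ m, v = Zαc/n = 8.8 × 10⁶ m/s
f = v/(2πr) = 5.3 × 10¹⁶ Hz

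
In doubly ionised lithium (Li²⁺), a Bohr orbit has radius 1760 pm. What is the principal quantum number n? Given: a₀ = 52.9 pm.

10

r_n = n²a₀/Z ⇒ n² = rZ/a₀ = 1760 × 3 / 52.9 ≈ 99.81
n = 10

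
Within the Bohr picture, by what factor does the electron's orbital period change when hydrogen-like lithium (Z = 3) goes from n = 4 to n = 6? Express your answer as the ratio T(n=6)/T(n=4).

T ∝ Z^-2 · n^3; with Z fixed, T ∝ n^3.
T(n=6)/T(n=4) = (6/4)^3 = 27/8

27/8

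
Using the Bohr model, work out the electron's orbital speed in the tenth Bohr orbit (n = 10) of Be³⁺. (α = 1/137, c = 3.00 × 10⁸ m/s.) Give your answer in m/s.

v_n = Zαc/n = 4 × 0.00730 × 3.00 × 10⁸ / 10
    = 8.76 × 10⁵ m/s

8.76 × 10⁵ m/s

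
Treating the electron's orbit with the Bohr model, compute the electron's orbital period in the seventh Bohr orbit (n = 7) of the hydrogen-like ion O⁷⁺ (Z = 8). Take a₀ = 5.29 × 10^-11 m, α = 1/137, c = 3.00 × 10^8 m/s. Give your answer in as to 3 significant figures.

813 as

r = n²a₀/Z = 7²·5.29 × 10^-11/8 = 3.24 × 10^-10 m
v = Zαc/n = 8·0.00730·3.00 × 10^8/7 = 2.50 × 10^6 m/s
T = 2πr/v = 8.13 × 10^-16 s = 813 as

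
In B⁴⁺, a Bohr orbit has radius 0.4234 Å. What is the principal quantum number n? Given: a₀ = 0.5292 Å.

2

r_n = n²a₀/Z ⇒ n² = rZ/a₀ = 0.4234 × 5 / 0.5292 ≈ 4.00
n = 2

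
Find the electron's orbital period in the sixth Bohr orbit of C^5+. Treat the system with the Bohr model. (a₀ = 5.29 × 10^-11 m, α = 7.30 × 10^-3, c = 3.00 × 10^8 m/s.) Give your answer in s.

r = n²a₀/Z = 6²·5.29 × 10^-11/6 = 3.17 × 10^-10 m
v = Zαc/n = 6·0.00730·3.00 × 10^8/6 = 2.19 × 10^6 m/s
T = 2πr/v = 9.11 × 10^-16 s

9.11 × 10^-16 s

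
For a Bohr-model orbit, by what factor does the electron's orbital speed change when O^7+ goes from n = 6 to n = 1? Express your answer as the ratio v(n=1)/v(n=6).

v ∝ Z^1 · n^-1; with Z fixed, v ∝ n^-1.
v(n=1)/v(n=6) = (1/6)^-1 = 6

6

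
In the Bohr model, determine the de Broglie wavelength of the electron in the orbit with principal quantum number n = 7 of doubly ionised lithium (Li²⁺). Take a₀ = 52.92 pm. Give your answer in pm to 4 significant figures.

775.8 pm

The Bohr quantisation condition is nλ = 2πr_n.
r_n = n²a₀/Z = 864.4 pm
λ = 2πr_n/n = 2π·864.4/7 = 775.8 pm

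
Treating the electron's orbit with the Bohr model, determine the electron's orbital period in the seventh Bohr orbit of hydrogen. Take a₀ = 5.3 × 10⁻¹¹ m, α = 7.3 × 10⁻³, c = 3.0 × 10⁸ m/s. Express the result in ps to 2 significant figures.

r = n²a₀/Z = 7²·5.3 × 10⁻¹¹/1 = 2.6 × 10⁻⁹ m
v = Zαc/n = 1·0.0073·3.0 × 10⁸/7 = 3.1 × 10⁵ m/s
T = 2πr/v = 5.2 × 10⁻¹⁴ s = 0.052 ps

0.052 ps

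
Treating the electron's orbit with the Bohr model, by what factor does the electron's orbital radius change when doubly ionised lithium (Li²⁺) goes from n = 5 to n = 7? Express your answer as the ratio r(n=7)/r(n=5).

49/25

r ∝ Z^-1 · n^2; with Z fixed, r ∝ n^2.
r(n=7)/r(n=5) = (7/5)^2 = 49/25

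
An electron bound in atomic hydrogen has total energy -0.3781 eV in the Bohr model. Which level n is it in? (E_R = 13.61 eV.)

6

E_n = −E_R Z²/n² ⇒ n² = E_R Z²/(−E_n) = 13.61 × 1² / 0.3781 ≈ 36.00
n = 6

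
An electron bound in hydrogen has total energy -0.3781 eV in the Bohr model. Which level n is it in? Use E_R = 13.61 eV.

6

E_n = −E_R Z²/n² ⇒ n² = E_R Z²/(−E_n) = 13.61 × 1² / 0.3781 ≈ 36.00
n = 6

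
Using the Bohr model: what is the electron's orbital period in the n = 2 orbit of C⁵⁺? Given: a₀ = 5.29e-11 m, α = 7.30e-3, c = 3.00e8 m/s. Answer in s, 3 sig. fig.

r = n²a₀/Z = 2²·5.29e-11/6 = 3.53e-11 m
v = Zαc/n = 6·0.00730·3.00e8/2 = 6.57e6 m/s
T = 2πr/v = 3.37e-17 s

3.37e-17 s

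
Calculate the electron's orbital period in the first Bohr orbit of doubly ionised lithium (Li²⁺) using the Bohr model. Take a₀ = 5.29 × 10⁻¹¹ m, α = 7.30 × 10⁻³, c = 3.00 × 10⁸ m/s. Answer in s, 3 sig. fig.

1.69 × 10⁻¹⁷ s

r = n²a₀/Z = 1²·5.29 × 10⁻¹¹/3 = 1.76 × 10⁻¹¹ m
v = Zαc/n = 3·0.00730·3.00 × 10⁸/1 = 6.57 × 10⁶ m/s
T = 2πr/v = 1.69 × 10⁻¹⁷ s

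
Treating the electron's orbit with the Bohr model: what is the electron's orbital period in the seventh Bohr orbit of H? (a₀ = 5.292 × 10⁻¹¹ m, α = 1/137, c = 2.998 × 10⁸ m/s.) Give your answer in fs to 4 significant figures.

52.12 fs

r = n²a₀/Z = 7²·5.292 × 10⁻¹¹/1 = 2.593 × 10⁻⁹ m
v = Zαc/n = 1·0.007299·2.998 × 10⁸/7 = 3.126 × 10⁵ m/s
T = 2πr/v = 5.212 × 10⁻¹⁴ s = 52.12 fs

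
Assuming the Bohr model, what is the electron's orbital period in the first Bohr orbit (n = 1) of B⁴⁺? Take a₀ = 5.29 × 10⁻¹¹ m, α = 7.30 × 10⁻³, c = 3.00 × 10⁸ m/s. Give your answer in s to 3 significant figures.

6.07 × 10⁻¹⁸ s

r = n²a₀/Z = 1²·5.29 × 10⁻¹¹/5 = 1.06 × 10⁻¹¹ m
v = Zαc/n = 5·0.00730·3.00 × 10⁸/1 = 1.09 × 10⁷ m/s
T = 2πr/v = 6.07 × 10⁻¹⁸ s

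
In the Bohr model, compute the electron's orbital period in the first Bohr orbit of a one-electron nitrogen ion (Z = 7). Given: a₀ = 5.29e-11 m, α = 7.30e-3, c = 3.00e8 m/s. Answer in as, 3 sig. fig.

3.10 as

r = n²a₀/Z = 1²·5.29e-11/7 = 7.56e-12 m
v = Zαc/n = 7·0.00730·3.00e8/1 = 1.53e7 m/s
T = 2πr/v = 3.10e-18 s = 3.10 as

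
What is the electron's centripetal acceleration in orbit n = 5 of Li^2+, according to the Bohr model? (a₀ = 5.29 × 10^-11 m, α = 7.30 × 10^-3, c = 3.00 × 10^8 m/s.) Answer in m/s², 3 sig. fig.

r = n²a₀/Z = 4.41 × 10^-10 m, v = Zαc/n = 1.31 × 10^6 m/s
a = v²/r = (1.31 × 10^6)² / 4.41 × 10^-10 = 3.92 × 10^21 m/s²

3.92 × 10^21 m/s²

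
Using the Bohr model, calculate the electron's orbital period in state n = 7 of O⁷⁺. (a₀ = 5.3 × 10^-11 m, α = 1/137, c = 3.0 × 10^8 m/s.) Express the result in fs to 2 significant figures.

r = n²a₀/Z = 7²·5.3 × 10^-11/8 = 3.2 × 10^-10 m
v = Zαc/n = 8·0.0073·3.0 × 10^8/7 = 2.5 × 10^6 m/s
T = 2πr/v = 8.2 × 10^-16 s = 0.82 fs

0.82 fs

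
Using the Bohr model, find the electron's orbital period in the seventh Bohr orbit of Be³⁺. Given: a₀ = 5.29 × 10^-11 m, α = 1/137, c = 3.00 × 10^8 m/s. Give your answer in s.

3.25 × 10^-15 s

r = n²a₀/Z = 7²·5.29 × 10^-11/4 = 6.48 × 10^-10 m
v = Zαc/n = 4·0.00730·3.00 × 10^8/7 = 1.25 × 10^6 m/s
T = 2πr/v = 3.25 × 10^-15 s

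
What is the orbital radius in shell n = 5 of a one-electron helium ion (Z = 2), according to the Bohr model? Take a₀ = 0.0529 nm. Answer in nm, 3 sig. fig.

r_n = n²a₀/Z = 5² × 0.0529 / 2
    = 25 × 0.0529 / 2 = 0.661 nm

0.661 nm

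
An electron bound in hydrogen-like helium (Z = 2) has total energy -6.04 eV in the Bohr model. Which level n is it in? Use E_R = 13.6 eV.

3

E_n = −E_R Z²/n² ⇒ n² = E_R Z²/(−E_n) = 13.6 × 2² / 6.04 ≈ 9.01
n = 3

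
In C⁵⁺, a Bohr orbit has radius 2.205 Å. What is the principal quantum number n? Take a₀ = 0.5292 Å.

r_n = n²a₀/Z ⇒ n² = rZ/a₀ = 2.205 × 6 / 0.5292 ≈ 25.00
n = 5

5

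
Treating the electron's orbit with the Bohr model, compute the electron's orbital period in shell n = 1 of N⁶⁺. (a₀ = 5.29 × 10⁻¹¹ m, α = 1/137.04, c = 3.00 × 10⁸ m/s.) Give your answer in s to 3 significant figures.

r = n²a₀/Z = 1²·5.29 × 10⁻¹¹/7 = 7.56 × 10⁻¹² m
v = Zαc/n = 7·0.00730·3.00 × 10⁸/1 = 1.53 × 10⁷ m/s
T = 2πr/v = 3.10 × 10⁻¹⁸ s

3.10 × 10⁻¹⁸ s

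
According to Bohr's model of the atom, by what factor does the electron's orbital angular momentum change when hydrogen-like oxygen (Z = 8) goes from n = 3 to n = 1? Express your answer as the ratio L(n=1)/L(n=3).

L = nℏ depends only on n, so L ∝ n.
L(n=1)/L(n=3) = (1/3)^1 = 1/3

1/3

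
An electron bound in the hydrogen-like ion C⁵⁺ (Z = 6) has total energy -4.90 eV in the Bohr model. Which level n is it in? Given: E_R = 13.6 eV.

10

E_n = −E_R Z²/n² ⇒ n² = E_R Z²/(−E_n) = 13.6 × 6² / 4.90 ≈ 99.92
n = 10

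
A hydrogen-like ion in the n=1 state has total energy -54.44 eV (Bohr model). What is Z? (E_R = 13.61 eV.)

2

E_n = −E_R Z²/n² ⇒ Z² = −E_n n²/E_R = 54.44 × 1² / 13.61 ≈ 4.00
Z = 2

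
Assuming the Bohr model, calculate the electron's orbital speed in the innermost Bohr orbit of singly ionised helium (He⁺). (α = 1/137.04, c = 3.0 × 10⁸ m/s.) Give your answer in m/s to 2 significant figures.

v_n = Zαc/n = 2 × 0.0073 × 3.0 × 10⁸ / 1
    = 4.4 × 10⁶ m/s

4.4 × 10⁶ m/s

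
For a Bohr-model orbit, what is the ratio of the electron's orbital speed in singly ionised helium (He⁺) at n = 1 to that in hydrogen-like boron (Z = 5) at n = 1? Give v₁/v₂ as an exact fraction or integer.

2/5

v ∝ Z^1 · n^-1
v₁/v₂ = (2/5)^1 · (1/1)^-1 = 2/5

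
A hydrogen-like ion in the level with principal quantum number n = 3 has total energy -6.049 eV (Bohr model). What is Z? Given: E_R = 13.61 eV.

E_n = −E_R Z²/n² ⇒ Z² = −E_n n²/E_R = 6.049 × 3² / 13.61 ≈ 4.00
Z = 2

2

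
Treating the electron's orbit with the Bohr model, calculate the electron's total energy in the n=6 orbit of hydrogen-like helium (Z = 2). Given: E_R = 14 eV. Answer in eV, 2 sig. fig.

-1.6 eV

E_n = −E_R·Z²/n² = −14 × 2²/6² = -1.6 eV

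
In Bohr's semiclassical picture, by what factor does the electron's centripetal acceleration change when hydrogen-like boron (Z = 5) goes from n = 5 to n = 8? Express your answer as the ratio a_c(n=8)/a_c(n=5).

a_c ∝ Z^3 · n^-4; with Z fixed, a_c ∝ n^-4.
a_c(n=8)/a_c(n=5) = (8/5)^-4 = 625/4096

625/4096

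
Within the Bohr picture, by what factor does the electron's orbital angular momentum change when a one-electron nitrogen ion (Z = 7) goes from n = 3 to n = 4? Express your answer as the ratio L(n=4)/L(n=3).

L = nℏ depends only on n, so L ∝ n.
L(n=4)/L(n=3) = (4/3)^1 = 4/3

4/3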